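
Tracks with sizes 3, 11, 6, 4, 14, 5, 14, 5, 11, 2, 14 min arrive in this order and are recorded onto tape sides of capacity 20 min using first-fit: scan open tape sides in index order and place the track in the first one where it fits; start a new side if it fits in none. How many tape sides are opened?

5

  3 → side 1 (new)  [load 3/20]
  11 → side 1  [load 14/20]
  6 → side 1  [load 20/20]
  4 → side 2 (new)  [load 4/20]
  14 → side 2  [load 18/20]
  5 → side 3 (new)  [load 5/20]
  14 → side 3  [load 19/20]
  5 → side 4 (new)  [load 5/20]
  11 → side 4  [load 16/20]
  2 → side 2  [load 20/20]
  14 → side 5 (new)  [load 14/20]
5 tape sides opened.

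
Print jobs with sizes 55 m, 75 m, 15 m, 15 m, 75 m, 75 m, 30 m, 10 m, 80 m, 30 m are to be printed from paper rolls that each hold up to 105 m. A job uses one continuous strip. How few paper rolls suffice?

Total = 80 + 75 + 75 + 75 + 55 + 30 + 30 + 15 + 15 + 10 = 460 m.
Lower bound: ⌈460/105⌉ = 5 paper rolls.
A packing using 5 paper rolls:
  roll 1: 80 + 15 + 10 = 105
  roll 2: 75 + 30 = 105
  roll 3: 75 + 30 = 105
  roll 4: 75 + 15 = 90
  roll 5: 55 = 55
This matches the lower bound, so 5 is optimal.

5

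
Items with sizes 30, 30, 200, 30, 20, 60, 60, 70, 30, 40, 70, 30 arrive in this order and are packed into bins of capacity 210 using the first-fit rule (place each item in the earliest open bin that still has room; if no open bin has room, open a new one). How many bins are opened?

  30 → bin 1 (new)  [load 30/210]
  30 → bin 1  [load 60/210]
  200 → bin 2 (new)  [load 200/210]
  30 → bin 1  [load 90/210]
  20 → bin 1  [load 110/210]
  60 → bin 1  [load 170/210]
  60 → bin 3 (new)  [load 60/210]
  70 → bin 3  [load 130/210]
  30 → bin 1  [load 200/210]
  40 → bin 3  [load 170/210]
  70 → bin 4 (new)  [load 70/210]
  30 → bin 3  [load 200/210]
4 bins opened.

4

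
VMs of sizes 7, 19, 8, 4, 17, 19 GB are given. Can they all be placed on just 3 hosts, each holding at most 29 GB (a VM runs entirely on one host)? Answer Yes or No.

A valid assignment using 3 hosts:
  host 1: 19 + 8 = 27
  host 2: 19 + 7 = 26
  host 3: 17 + 4 = 21
Every load is within 29 GB, so 3 hosts suffice.

Yes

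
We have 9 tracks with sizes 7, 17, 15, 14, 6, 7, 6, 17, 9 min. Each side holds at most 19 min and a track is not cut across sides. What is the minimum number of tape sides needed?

Total = 17 + 17 + 15 + 14 + 9 + 7 + 7 + 6 + 6 = 98 min.
Lower bound: ⌈98/19⌉ = 6 tape sides.
A packing using 6 tape sides:
  side 1: 17 = 17
  side 2: 17 = 17
  side 3: 15 = 15
  side 4: 14 = 14
  side 5: 9 + 7 = 16
  side 6: 7 + 6 + 6 = 19
This matches the lower bound, so 6 is optimal.

6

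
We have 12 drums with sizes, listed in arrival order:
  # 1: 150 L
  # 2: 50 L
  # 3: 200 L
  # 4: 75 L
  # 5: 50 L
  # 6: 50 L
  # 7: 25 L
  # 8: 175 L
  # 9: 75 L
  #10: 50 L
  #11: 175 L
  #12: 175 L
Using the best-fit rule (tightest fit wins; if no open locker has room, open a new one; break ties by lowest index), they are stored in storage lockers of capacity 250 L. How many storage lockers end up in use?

6

  150 → locker 1 (new)  [load 150/250]
  50 → locker 1  [load 200/250]
  200 → locker 2 (new)  [load 200/250]
  75 → locker 3 (new)  [load 75/250]
  50 → locker 1  [load 250/250]
  50 → locker 2  [load 250/250]
  25 → locker 3  [load 100/250]
  175 → locker 4 (new)  [load 175/250]
  75 → locker 4  [load 250/250]
  50 → locker 3  [load 150/250]
  175 → locker 5 (new)  [load 175/250]
  175 → locker 6 (new)  [load 175/250]
6 storage lockers opened.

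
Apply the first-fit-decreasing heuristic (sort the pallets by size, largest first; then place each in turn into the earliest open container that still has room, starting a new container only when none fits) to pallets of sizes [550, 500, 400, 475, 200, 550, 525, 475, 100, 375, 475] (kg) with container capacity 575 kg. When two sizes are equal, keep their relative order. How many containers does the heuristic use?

Sorted descending: 550, 550, 525, 500, 475, 475, 475, 400, 375, 200, 100.
  550 → container 1 (new)  [load 550/575]
  550 → container 2 (new)  [load 550/575]
  525 → container 3 (new)  [load 525/575]
  500 → container 4 (new)  [load 500/575]
  475 → container 5 (new)  [load 475/575]
  475 → container 6 (new)  [load 475/575]
  475 → container 7 (new)  [load 475/575]
  400 → container 8 (new)  [load 400/575]
  375 → container 9 (new)  [load 375/575]
  200 → container 9  [load 575/575]
  100 → container 5  [load 575/575]
9 containers opened.

9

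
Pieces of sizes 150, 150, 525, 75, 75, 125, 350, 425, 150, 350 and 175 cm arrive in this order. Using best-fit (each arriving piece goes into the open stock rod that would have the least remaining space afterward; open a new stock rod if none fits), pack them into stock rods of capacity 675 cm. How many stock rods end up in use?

  150 → stock rod 1 (new)  [load 150/675]
  150 → stock rod 1  [load 300/675]
  525 → stock rod 2 (new)  [load 525/675]
  75 → stock rod 2  [load 600/675]
  75 → stock rod 2  [load 675/675]
  125 → stock rod 1  [load 425/675]
  350 → stock rod 3 (new)  [load 350/675]
  425 → stock rod 4 (new)  [load 425/675]
  150 → stock rod 1  [load 575/675]
  350 → stock rod 5 (new)  [load 350/675]
  175 → stock rod 4  [load 600/675]
5 stock rods opened.

5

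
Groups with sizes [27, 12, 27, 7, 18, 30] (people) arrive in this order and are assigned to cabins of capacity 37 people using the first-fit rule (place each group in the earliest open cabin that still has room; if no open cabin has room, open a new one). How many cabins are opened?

4

  27 → cabin 1 (new)  [load 27/37]
  12 → cabin 2 (new)  [load 12/37]
  27 → cabin 3 (new)  [load 27/37]
  7 → cabin 1  [load 34/37]
  18 → cabin 2  [load 30/37]
  30 → cabin 4 (new)  [load 30/37]
4 cabins opened.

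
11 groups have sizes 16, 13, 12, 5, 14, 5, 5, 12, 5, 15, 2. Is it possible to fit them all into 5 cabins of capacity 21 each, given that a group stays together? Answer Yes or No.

No

Total = 104; ⌈104/21⌉ = 5.
6 groups each exceed half the capacity and cannot share a cabin, forcing at least 6 cabins.
At least 6 cabins are required, but only 5 are allowed.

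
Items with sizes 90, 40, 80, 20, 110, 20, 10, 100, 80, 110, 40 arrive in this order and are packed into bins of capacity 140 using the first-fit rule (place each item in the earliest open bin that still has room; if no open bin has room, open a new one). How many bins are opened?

6

  90 → bin 1 (new)  [load 90/140]
  40 → bin 1  [load 130/140]
  80 → bin 2 (new)  [load 80/140]
  20 → bin 2  [load 100/140]
  110 → bin 3 (new)  [load 110/140]
  20 → bin 2  [load 120/140]
  10 → bin 1  [load 140/140]
  100 → bin 4 (new)  [load 100/140]
  80 → bin 5 (new)  [load 80/140]
  110 → bin 6 (new)  [load 110/140]
  40 → bin 4  [load 140/140]
6 bins opened.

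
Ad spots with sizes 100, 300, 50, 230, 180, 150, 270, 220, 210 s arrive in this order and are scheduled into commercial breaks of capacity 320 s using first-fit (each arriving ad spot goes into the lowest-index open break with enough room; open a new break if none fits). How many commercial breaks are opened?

7

  100 → break 1 (new)  [load 100/320]
  300 → break 2 (new)  [load 300/320]
  50 → break 1  [load 150/320]
  230 → break 3 (new)  [load 230/320]
  180 → break 4 (new)  [load 180/320]
  150 → break 1  [load 300/320]
  270 → break 5 (new)  [load 270/320]
  220 → break 6 (new)  [load 220/320]
  210 → break 7 (new)  [load 210/320]
7 commercial breaks opened.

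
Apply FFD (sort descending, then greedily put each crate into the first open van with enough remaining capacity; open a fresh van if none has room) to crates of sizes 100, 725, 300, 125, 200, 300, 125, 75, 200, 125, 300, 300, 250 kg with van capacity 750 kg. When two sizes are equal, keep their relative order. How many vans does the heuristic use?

5

Sorted descending: 725, 300, 300, 300, 300, 250, 200, 200, 125, 125, 125, 100, 75.
  725 → van 1 (new)  [load 725/750]
  300 → van 2 (new)  [load 300/750]
  300 → van 2  [load 600/750]
  300 → van 3 (new)  [load 300/750]
  300 → van 3  [load 600/750]
  250 → van 4 (new)  [load 250/750]
  200 → van 4  [load 450/750]
  200 → van 4  [load 650/750]
  125 → van 2  [load 725/750]
  125 → van 3  [load 725/750]
  125 → van 5 (new)  [load 125/750]
  100 → van 4  [load 750/750]
  75 → van 5  [load 200/750]
5 vans opened.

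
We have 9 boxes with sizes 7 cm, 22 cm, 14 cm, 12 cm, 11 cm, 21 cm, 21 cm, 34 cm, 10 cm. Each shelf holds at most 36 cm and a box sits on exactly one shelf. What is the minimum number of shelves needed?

5

Total = 34 + 22 + 21 + 21 + 14 + 12 + 11 + 10 + 7 = 152 cm.
Lower bound: ⌈152/36⌉ = 5 shelves.
A packing using 5 shelves:
  shelf 1: 34 = 34
  shelf 2: 22 + 14 = 36
  shelf 3: 21 + 12 = 33
  shelf 4: 21 + 11 = 32
  shelf 5: 10 + 7 = 17
This matches the lower bound, so 5 is optimal.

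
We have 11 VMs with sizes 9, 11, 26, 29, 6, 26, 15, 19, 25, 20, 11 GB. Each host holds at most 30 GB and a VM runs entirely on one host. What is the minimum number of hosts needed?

8

Total = 29 + 26 + 26 + 25 + 20 + 19 + 15 + 11 + 11 + 9 + 6 = 197 GB.
Lower bound: ⌈197/30⌉ = 7 hosts.
A packing using 8 hosts:
  host 1: 29 = 29
  host 2: 26 = 26
  host 3: 26 = 26
  host 4: 25 = 25
  host 5: 20 + 9 = 29
  host 6: 19 + 11 = 30
  host 7: 15 + 11 = 26
  host 8: 6 = 6
No arrangement into 7 hosts stays within capacity, so 8 is optimal.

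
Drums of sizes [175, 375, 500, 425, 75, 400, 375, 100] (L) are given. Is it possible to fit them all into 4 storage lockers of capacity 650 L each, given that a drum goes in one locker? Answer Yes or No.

Total = 2425 L; ⌈2425/650⌉ = 4.
5 drums each exceed half the capacity and cannot share a locker, forcing at least 5 storage lockers.
At least 5 storage lockers are required, but only 4 are allowed.

No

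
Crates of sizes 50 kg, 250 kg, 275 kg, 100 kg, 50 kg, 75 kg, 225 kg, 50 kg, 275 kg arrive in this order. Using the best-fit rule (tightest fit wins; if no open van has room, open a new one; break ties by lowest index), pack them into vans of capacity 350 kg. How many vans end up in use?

  50 → van 1 (new)  [load 50/350]
  250 → van 1  [load 300/350]
  275 → van 2 (new)  [load 275/350]
  100 → van 3 (new)  [load 100/350]
  50 → van 1  [load 350/350]
  75 → van 2  [load 350/350]
  225 → van 3  [load 325/350]
  50 → van 4 (new)  [load 50/350]
  275 → van 4  [load 325/350]
4 vans opened.

4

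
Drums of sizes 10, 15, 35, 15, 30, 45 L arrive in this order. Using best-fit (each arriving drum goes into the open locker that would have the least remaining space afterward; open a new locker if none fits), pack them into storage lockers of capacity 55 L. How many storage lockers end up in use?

  10 → locker 1 (new)  [load 10/55]
  15 → locker 1  [load 25/55]
  35 → locker 2 (new)  [load 35/55]
  15 → locker 2  [load 50/55]
  30 → locker 1  [load 55/55]
  45 → locker 3 (new)  [load 45/55]
3 storage lockers opened.

3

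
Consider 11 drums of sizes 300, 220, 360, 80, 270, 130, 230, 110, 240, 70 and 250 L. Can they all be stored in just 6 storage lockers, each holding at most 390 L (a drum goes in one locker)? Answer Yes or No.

Total = 2260 L; ⌈2260/390⌉ = 6.
7 drums each exceed half the capacity and cannot share a locker, forcing at least 7 storage lockers.
At least 7 storage lockers are required, but only 6 are allowed.

No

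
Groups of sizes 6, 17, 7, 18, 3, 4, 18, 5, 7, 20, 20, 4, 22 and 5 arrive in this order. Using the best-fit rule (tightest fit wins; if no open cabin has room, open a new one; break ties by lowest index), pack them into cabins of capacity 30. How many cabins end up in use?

  6 → cabin 1 (new)  [load 6/30]
  17 → cabin 1  [load 23/30]
  7 → cabin 1  [load 30/30]
  18 → cabin 2 (new)  [load 18/30]
  3 → cabin 2  [load 21/30]
  4 → cabin 2  [load 25/30]
  18 → cabin 3 (new)  [load 18/30]
  5 → cabin 2  [load 30/30]
  7 → cabin 3  [load 25/30]
  20 → cabin 4 (new)  [load 20/30]
  20 → cabin 5 (new)  [load 20/30]
  4 → cabin 3  [load 29/30]
  22 → cabin 6 (new)  [load 22/30]
  5 → cabin 6  [load 27/30]
6 cabins opened.

6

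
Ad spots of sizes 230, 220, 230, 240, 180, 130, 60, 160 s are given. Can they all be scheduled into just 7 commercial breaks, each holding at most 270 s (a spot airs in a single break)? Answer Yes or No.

Yes

A valid assignment using 7 commercial breaks:
  break 1: 240 = 240
  break 2: 230 = 230
  break 3: 230 = 230
  break 4: 220 = 220
  break 5: 180 + 60 = 240
  break 6: 160 = 160
  break 7: 130 = 130
Every load is within 270 s, so 7 commercial breaks suffice.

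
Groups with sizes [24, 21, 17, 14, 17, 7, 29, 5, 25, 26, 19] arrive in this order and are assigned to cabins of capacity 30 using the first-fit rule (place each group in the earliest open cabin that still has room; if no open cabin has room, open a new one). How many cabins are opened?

9

  24 → cabin 1 (new)  [load 24/30]
  21 → cabin 2 (new)  [load 21/30]
  17 → cabin 3 (new)  [load 17/30]
  14 → cabin 4 (new)  [load 14/30]
  17 → cabin 5 (new)  [load 17/30]
  7 → cabin 2  [load 28/30]
  29 → cabin 6 (new)  [load 29/30]
  5 → cabin 1  [load 29/30]
  25 → cabin 7 (new)  [load 25/30]
  26 → cabin 8 (new)  [load 26/30]
  19 → cabin 9 (new)  [load 19/30]
9 cabins opened.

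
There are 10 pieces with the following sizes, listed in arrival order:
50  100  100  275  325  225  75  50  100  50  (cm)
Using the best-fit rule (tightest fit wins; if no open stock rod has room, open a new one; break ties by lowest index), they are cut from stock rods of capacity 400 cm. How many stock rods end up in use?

4

  50 → stock rod 1 (new)  [load 50/400]
  100 → stock rod 1  [load 150/400]
  100 → stock rod 1  [load 250/400]
  275 → stock rod 2 (new)  [load 275/400]
  325 → stock rod 3 (new)  [load 325/400]
  225 → stock rod 4 (new)  [load 225/400]
  75 → stock rod 3  [load 400/400]
  50 → stock rod 2  [load 325/400]
  100 → stock rod 1  [load 350/400]
  50 → stock rod 1  [load 400/400]
4 stock rods opened.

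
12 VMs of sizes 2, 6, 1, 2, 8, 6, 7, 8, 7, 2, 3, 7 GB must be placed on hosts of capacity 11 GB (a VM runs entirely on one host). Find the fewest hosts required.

Total = 8 + 8 + 7 + 7 + 7 + 6 + 6 + 3 + 2 + 2 + 2 + 1 = 59 GB.
Lower bound: ⌈59/11⌉ = 6 hosts.
Also, 7 VMs each exceed 11/2 GB, and no two of those can share a host, so at least 7 hosts are needed.
A packing using 7 hosts:
  host 1: 8 + 3 = 11
  host 2: 8 + 2 + 1 = 11
  host 3: 7 + 2 + 2 = 11
  host 4: 7 = 7
  host 5: 7 = 7
  host 6: 6 = 6
  host 7: 6 = 6
This matches the lower bound, so 7 is optimal.

7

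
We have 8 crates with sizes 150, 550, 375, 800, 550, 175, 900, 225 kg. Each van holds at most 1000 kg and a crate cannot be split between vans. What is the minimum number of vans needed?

4

Total = 900 + 800 + 550 + 550 + 375 + 225 + 175 + 150 = 3725 kg.
Lower bound: ⌈3725/1000⌉ = 4 vans.
A packing using 4 vans:
  van 1: 900 = 900
  van 2: 800 + 175 = 975
  van 3: 550 + 375 = 925
  van 4: 550 + 225 + 150 = 925
This matches the lower bound, so 4 is optimal.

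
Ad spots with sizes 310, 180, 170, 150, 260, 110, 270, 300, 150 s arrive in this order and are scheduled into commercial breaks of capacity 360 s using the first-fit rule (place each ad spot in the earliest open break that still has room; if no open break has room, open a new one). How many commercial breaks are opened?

7

  310 → break 1 (new)  [load 310/360]
  180 → break 2 (new)  [load 180/360]
  170 → break 2  [load 350/360]
  150 → break 3 (new)  [load 150/360]
  260 → break 4 (new)  [load 260/360]
  110 → break 3  [load 260/360]
  270 → break 5 (new)  [load 270/360]
  300 → break 6 (new)  [load 300/360]
  150 → break 7 (new)  [load 150/360]
7 commercial breaks opened.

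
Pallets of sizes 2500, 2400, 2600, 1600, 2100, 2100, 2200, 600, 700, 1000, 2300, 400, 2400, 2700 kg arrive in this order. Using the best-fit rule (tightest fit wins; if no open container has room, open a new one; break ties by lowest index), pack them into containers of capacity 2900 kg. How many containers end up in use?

  2500 → container 1 (new)  [load 2500/2900]
  2400 → container 2 (new)  [load 2400/2900]
  2600 → container 3 (new)  [load 2600/2900]
  1600 → container 4 (new)  [load 1600/2900]
  2100 → container 5 (new)  [load 2100/2900]
  2100 → container 6 (new)  [load 2100/2900]
  2200 → container 7 (new)  [load 2200/2900]
  600 → container 7  [load 2800/2900]
  700 → container 5  [load 2800/2900]
  1000 → container 4  [load 2600/2900]
  2300 → container 8 (new)  [load 2300/2900]
  400 → container 1  [load 2900/2900]
  2400 → container 9 (new)  [load 2400/2900]
  2700 → container 10 (new)  [load 2700/2900]
10 containers opened.

10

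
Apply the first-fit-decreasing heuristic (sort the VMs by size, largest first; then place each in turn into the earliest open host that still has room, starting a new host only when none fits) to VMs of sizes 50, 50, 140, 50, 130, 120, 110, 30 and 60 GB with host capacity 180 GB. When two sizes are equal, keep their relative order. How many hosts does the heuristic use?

Sorted descending: 140, 130, 120, 110, 60, 50, 50, 50, 30.
  140 → host 1 (new)  [load 140/180]
  130 → host 2 (new)  [load 130/180]
  120 → host 3 (new)  [load 120/180]
  110 → host 4 (new)  [load 110/180]
  60 → host 3  [load 180/180]
  50 → host 2  [load 180/180]
  50 → host 4  [load 160/180]
  50 → host 5 (new)  [load 50/180]
  30 → host 1  [load 170/180]
5 hosts opened.

5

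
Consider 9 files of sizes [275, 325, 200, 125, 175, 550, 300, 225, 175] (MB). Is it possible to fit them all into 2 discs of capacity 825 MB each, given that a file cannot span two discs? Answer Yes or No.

Total = 2350 MB; ⌈2350/825⌉ = 3.
At least 3 discs are required, but only 2 are allowed.

No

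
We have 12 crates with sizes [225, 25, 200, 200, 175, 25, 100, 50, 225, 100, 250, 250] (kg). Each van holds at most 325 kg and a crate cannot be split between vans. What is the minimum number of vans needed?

7

Total = 250 + 250 + 225 + 225 + 200 + 200 + 175 + 100 + 100 + 50 + 25 + 25 = 1825 kg.
Lower bound: ⌈1825/325⌉ = 6 vans.
Also, 7 crates each exceed 325/2 kg, and no two of those can share a van, so at least 7 vans are needed.
A packing using 7 vans:
  van 1: 250 + 50 + 25 = 325
  van 2: 250 + 25 = 275
  van 3: 225 + 100 = 325
  van 4: 225 + 100 = 325
  van 5: 200 = 200
  van 6: 200 = 200
  van 7: 175 = 175
This matches the lower bound, so 7 is optimal.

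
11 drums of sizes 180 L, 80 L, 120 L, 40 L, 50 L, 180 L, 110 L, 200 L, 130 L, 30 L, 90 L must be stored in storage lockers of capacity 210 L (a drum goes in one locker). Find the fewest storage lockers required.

6

Total = 200 + 180 + 180 + 130 + 120 + 110 + 90 + 80 + 50 + 40 + 30 = 1210 L.
Lower bound: ⌈1210/210⌉ = 6 storage lockers.
A packing using 6 storage lockers:
  locker 1: 200 = 200
  locker 2: 180 + 30 = 210
  locker 3: 180 = 180
  locker 4: 130 + 80 = 210
  locker 5: 120 + 90 = 210
  locker 6: 110 + 50 + 40 = 200
This matches the lower bound, so 6 is optimal.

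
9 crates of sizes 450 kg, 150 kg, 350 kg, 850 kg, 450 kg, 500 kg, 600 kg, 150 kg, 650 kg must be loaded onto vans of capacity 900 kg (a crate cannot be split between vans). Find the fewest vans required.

5

Total = 850 + 650 + 600 + 500 + 450 + 450 + 350 + 150 + 150 = 4150 kg.
Lower bound: ⌈4150/900⌉ = 5 vans.
A packing using 5 vans:
  van 1: 850 = 850
  van 2: 650 + 150 = 800
  van 3: 600 + 150 = 750
  van 4: 500 + 350 = 850
  van 5: 450 + 450 = 900
This matches the lower bound, so 5 is optimal.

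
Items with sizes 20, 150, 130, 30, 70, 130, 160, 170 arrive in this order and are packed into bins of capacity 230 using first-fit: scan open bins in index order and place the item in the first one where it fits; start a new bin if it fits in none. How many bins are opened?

5

  20 → bin 1 (new)  [load 20/230]
  150 → bin 1  [load 170/230]
  130 → bin 2 (new)  [load 130/230]
  30 → bin 1  [load 200/230]
  70 → bin 2  [load 200/230]
  130 → bin 3 (new)  [load 130/230]
  160 → bin 4 (new)  [load 160/230]
  170 → bin 5 (new)  [load 170/230]
5 bins opened.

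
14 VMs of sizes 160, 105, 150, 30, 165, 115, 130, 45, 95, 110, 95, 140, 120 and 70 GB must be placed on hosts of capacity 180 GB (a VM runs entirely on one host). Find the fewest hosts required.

11

Total = 165 + 160 + 150 + 140 + 130 + 120 + 115 + 110 + 105 + 95 + 95 + 70 + 45 + 30 = 1530 GB.
Lower bound: ⌈1530/180⌉ = 9 hosts.
Also, 11 VMs each exceed 90 GB, and no two of those can share a host, so at least 11 hosts are needed.
A packing using 11 hosts:
  host 1: 165 = 165
  host 2: 160 = 160
  host 3: 150 + 30 = 180
  host 4: 140 = 140
  host 5: 130 + 45 = 175
  host 6: 120 = 120
  host 7: 115 = 115
  host 8: 110 + 70 = 180
  host 9: 105 = 105
  host 10: 95 = 95
  host 11: 95 = 95
This matches the lower bound, so 11 is optimal.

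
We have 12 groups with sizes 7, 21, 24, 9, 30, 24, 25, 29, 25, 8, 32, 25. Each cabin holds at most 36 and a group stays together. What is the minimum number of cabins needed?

Total = 32 + 30 + 29 + 25 + 25 + 25 + 24 + 24 + 21 + 9 + 8 + 7 = 259.
Lower bound: ⌈259/36⌉ = 8 cabins.
Also, 9 groups each exceed 18, and no two of those can share a cabin, so at least 9 cabins are needed.
A packing using 9 cabins:
  cabin 1: 32 = 32
  cabin 2: 30 = 30
  cabin 3: 29 + 7 = 36
  cabin 4: 25 + 9 = 34
  cabin 5: 25 + 8 = 33
  cabin 6: 25 = 25
  cabin 7: 24 = 24
  cabin 8: 24 = 24
  cabin 9: 21 = 21
This matches the lower bound, so 9 is optimal.

9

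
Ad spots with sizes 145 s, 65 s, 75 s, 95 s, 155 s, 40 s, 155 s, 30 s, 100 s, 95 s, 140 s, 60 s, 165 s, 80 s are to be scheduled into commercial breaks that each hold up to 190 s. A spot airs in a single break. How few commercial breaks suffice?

Total = 165 + 155 + 155 + 145 + 140 + 100 + 95 + 95 + 80 + 75 + 65 + 60 + 40 + 30 = 1400 s.
Lower bound: ⌈1400/190⌉ = 8 commercial breaks.
A packing using 9 commercial breaks:
  break 1: 165 = 165
  break 2: 155 + 30 = 185
  break 3: 155 = 155
  break 4: 145 + 40 = 185
  break 5: 140 = 140
  break 6: 100 + 80 = 180
  break 7: 95 + 95 = 190
  break 8: 75 + 65 = 140
  break 9: 60 = 60
No arrangement into 8 commercial breaks stays within capacity, so 9 is optimal.

9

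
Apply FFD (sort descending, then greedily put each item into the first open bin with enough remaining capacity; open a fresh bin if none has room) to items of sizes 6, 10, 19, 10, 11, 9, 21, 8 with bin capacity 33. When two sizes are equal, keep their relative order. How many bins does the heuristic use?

Sorted descending: 21, 19, 11, 10, 10, 9, 8, 6.
  21 → bin 1 (new)  [load 21/33]
  19 → bin 2 (new)  [load 19/33]
  11 → bin 1  [load 32/33]
  10 → bin 2  [load 29/33]
  10 → bin 3 (new)  [load 10/33]
  9 → bin 3  [load 19/33]
  8 → bin 3  [load 27/33]
  6 → bin 3  [load 33/33]
3 bins opened.

3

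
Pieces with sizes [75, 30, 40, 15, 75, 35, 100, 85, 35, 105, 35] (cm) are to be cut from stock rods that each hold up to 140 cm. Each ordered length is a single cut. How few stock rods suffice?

5

Total = 105 + 100 + 85 + 75 + 75 + 40 + 35 + 35 + 35 + 30 + 15 = 630 cm.
Lower bound: ⌈630/140⌉ = 5 stock rods.
A packing using 5 stock rods:
  stock rod 1: 105 + 35 = 140
  stock rod 2: 100 + 40 = 140
  stock rod 3: 85 + 35 + 15 = 135
  stock rod 4: 75 + 35 + 30 = 140
  stock rod 5: 75 = 75
This matches the lower bound, so 5 is optimal.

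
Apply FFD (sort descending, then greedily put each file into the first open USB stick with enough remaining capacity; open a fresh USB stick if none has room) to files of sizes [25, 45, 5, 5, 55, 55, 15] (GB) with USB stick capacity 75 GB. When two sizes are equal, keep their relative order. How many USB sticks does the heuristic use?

Sorted descending: 55, 55, 45, 25, 15, 5, 5.
  55 → USB stick 1 (new)  [load 55/75]
  55 → USB stick 2 (new)  [load 55/75]
  45 → USB stick 3 (new)  [load 45/75]
  25 → USB stick 3  [load 70/75]
  15 → USB stick 1  [load 70/75]
  5 → USB stick 1  [load 75/75]
  5 → USB stick 2  [load 60/75]
3 USB sticks opened.

3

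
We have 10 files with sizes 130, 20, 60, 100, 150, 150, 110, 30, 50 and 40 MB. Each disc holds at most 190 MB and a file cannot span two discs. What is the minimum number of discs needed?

5

Total = 150 + 150 + 130 + 110 + 100 + 60 + 50 + 40 + 30 + 20 = 840 MB.
Lower bound: ⌈840/190⌉ = 5 discs.
A packing using 5 discs:
  disc 1: 150 + 40 = 190
  disc 2: 150 + 30 = 180
  disc 3: 130 + 60 = 190
  disc 4: 110 + 50 + 20 = 180
  disc 5: 100 = 100
This matches the lower bound, so 5 is optimal.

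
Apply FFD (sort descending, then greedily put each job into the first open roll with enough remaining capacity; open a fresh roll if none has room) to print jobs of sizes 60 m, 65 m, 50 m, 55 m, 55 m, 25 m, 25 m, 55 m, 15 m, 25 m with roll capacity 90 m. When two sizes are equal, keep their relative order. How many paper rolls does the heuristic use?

6

Sorted descending: 65, 60, 55, 55, 55, 50, 25, 25, 25, 15.
  65 → roll 1 (new)  [load 65/90]
  60 → roll 2 (new)  [load 60/90]
  55 → roll 3 (new)  [load 55/90]
  55 → roll 4 (new)  [load 55/90]
  55 → roll 5 (new)  [load 55/90]
  50 → roll 6 (new)  [load 50/90]
  25 → roll 1  [load 90/90]
  25 → roll 2  [load 85/90]
  25 → roll 3  [load 80/90]
  15 → roll 4  [load 70/90]
6 paper rolls opened.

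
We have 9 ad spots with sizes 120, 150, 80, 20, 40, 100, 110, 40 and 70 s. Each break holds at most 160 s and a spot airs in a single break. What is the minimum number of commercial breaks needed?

5

Total = 150 + 120 + 110 + 100 + 80 + 70 + 40 + 40 + 20 = 730 s.
Lower bound: ⌈730/160⌉ = 5 commercial breaks.
A packing using 5 commercial breaks:
  break 1: 150 = 150
  break 2: 120 + 40 = 160
  break 3: 110 + 40 = 150
  break 4: 100 + 20 = 120
  break 5: 80 + 70 = 150
This matches the lower bound, so 5 is optimal.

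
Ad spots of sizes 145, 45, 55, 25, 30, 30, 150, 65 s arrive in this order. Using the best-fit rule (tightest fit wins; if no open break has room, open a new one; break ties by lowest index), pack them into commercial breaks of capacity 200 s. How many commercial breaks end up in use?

4

  145 → break 1 (new)  [load 145/200]
  45 → break 1  [load 190/200]
  55 → break 2 (new)  [load 55/200]
  25 → break 2  [load 80/200]
  30 → break 2  [load 110/200]
  30 → break 2  [load 140/200]
  150 → break 3 (new)  [load 150/200]
  65 → break 4 (new)  [load 65/200]
4 commercial breaks opened.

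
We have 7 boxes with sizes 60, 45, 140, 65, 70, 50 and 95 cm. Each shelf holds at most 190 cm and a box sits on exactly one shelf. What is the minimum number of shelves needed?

3

Total = 140 + 95 + 70 + 65 + 60 + 50 + 45 = 525 cm.
Lower bound: ⌈525/190⌉ = 3 shelves.
A packing using 3 shelves:
  shelf 1: 140 + 50 = 190
  shelf 2: 95 + 70 = 165
  shelf 3: 65 + 60 + 45 = 170
This matches the lower bound, so 3 is optimal.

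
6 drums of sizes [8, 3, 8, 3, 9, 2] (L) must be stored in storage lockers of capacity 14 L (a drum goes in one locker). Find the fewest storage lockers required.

Total = 9 + 8 + 8 + 3 + 3 + 2 = 33 L.
Lower bound: ⌈33/14⌉ = 3 storage lockers.
A packing using 3 storage lockers:
  locker 1: 9 + 3 + 2 = 14
  locker 2: 8 + 3 = 11
  locker 3: 8 = 8
This matches the lower bound, so 3 is optimal.

3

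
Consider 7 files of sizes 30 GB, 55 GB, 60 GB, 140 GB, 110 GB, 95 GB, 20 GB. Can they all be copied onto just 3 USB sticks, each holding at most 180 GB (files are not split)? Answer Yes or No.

Yes

A valid assignment using 3 USB sticks:
  USB stick 1: 140 + 30 = 170
  USB stick 2: 110 + 60 = 170
  USB stick 3: 95 + 55 + 20 = 170
Every load is within 180 GB, so 3 USB sticks suffice.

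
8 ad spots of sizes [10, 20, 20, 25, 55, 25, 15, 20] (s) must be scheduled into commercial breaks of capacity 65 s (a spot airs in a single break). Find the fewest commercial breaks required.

3

Total = 55 + 25 + 25 + 20 + 20 + 20 + 15 + 10 = 190 s.
Lower bound: ⌈190/65⌉ = 3 commercial breaks.
A packing using 3 commercial breaks:
  break 1: 55 + 10 = 65
  break 2: 25 + 25 + 15 = 65
  break 3: 20 + 20 + 20 = 60
This matches the lower bound, so 3 is optimal.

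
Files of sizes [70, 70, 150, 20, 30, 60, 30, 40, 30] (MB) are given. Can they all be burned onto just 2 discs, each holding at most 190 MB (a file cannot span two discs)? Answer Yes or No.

No

Total = 500 MB; ⌈500/190⌉ = 3.
At least 3 discs are required, but only 2 are allowed.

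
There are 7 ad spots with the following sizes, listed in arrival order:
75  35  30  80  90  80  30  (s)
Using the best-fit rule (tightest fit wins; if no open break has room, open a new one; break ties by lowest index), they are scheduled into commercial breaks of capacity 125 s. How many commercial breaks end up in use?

  75 → break 1 (new)  [load 75/125]
  35 → break 1  [load 110/125]
  30 → break 2 (new)  [load 30/125]
  80 → break 2  [load 110/125]
  90 → break 3 (new)  [load 90/125]
  80 → break 4 (new)  [load 80/125]
  30 → break 3  [load 120/125]
4 commercial breaks opened.

4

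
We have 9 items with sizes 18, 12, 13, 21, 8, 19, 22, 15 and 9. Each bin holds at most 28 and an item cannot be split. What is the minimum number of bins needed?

Total = 22 + 21 + 19 + 18 + 15 + 13 + 12 + 9 + 8 = 137.
Lower bound: ⌈137/28⌉ = 5 bins.
A packing using 6 bins:
  bin 1: 22 = 22
  bin 2: 21 = 21
  bin 3: 19 + 9 = 28
  bin 4: 18 + 8 = 26
  bin 5: 15 + 13 = 28
  bin 6: 12 = 12
No arrangement into 5 bins stays within capacity, so 6 is optimal.

6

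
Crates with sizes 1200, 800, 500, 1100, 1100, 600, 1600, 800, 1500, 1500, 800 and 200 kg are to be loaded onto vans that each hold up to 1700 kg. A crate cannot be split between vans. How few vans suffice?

Total = 1600 + 1500 + 1500 + 1200 + 1100 + 1100 + 800 + 800 + 800 + 600 + 500 + 200 = 11700 kg.
Lower bound: ⌈11700/1700⌉ = 7 vans.
A packing using 8 vans:
  van 1: 1600 = 1600
  van 2: 1500 + 200 = 1700
  van 3: 1500 = 1500
  van 4: 1200 + 500 = 1700
  van 5: 1100 + 600 = 1700
  van 6: 1100 = 1100
  van 7: 800 + 800 = 1600
  van 8: 800 = 800
No arrangement into 7 vans stays within capacity, so 8 is optimal.

8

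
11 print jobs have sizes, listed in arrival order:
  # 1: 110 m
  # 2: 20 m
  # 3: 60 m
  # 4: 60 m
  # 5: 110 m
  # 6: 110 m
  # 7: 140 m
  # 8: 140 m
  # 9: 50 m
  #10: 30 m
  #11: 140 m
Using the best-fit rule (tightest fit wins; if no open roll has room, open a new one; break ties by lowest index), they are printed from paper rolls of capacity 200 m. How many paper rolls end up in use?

  110 → roll 1 (new)  [load 110/200]
  20 → roll 1  [load 130/200]
  60 → roll 1  [load 190/200]
  60 → roll 2 (new)  [load 60/200]
  110 → roll 2  [load 170/200]
  110 → roll 3 (new)  [load 110/200]
  140 → roll 4 (new)  [load 140/200]
  140 → roll 5 (new)  [load 140/200]
  50 → roll 4  [load 190/200]
  30 → roll 2  [load 200/200]
  140 → roll 6 (new)  [load 140/200]
6 paper rolls opened.

6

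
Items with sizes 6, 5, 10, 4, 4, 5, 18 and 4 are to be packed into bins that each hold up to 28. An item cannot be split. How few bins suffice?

Total = 18 + 10 + 6 + 5 + 5 + 4 + 4 + 4 = 56.
Lower bound: ⌈56/28⌉ = 2 bins.
A packing using 2 bins:
  bin 1: 18 + 10 = 28
  bin 2: 6 + 5 + 5 + 4 + 4 + 4 = 28
This matches the lower bound, so 2 is optimal.

2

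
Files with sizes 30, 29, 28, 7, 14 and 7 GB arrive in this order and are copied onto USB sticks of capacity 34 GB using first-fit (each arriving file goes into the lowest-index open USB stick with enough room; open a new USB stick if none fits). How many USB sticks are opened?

  30 → USB stick 1 (new)  [load 30/34]
  29 → USB stick 2 (new)  [load 29/34]
  28 → USB stick 3 (new)  [load 28/34]
  7 → USB stick 4 (new)  [load 7/34]
  14 → USB stick 4  [load 21/34]
  7 → USB stick 4  [load 28/34]
4 USB sticks opened.

4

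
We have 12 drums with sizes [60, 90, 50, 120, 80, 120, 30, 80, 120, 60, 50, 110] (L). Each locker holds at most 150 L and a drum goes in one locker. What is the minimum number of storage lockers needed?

Total = 120 + 120 + 120 + 110 + 90 + 80 + 80 + 60 + 60 + 50 + 50 + 30 = 970 L.
Lower bound: ⌈970/150⌉ = 7 storage lockers.
A packing using 8 storage lockers:
  locker 1: 120 + 30 = 150
  locker 2: 120 = 120
  locker 3: 120 = 120
  locker 4: 110 = 110
  locker 5: 90 + 60 = 150
  locker 6: 80 + 60 = 140
  locker 7: 80 + 50 = 130
  locker 8: 50 = 50
No arrangement into 7 storage lockers stays within capacity, so 8 is optimal.

8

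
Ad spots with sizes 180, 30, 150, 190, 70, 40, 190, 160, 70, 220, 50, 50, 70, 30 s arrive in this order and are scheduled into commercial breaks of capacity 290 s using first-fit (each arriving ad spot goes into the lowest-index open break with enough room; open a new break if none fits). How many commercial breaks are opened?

  180 → break 1 (new)  [load 180/290]
  30 → break 1  [load 210/290]
  150 → break 2 (new)  [load 150/290]
  190 → break 3 (new)  [load 190/290]
  70 → break 1  [load 280/290]
  40 → break 2  [load 190/290]
  190 → break 4 (new)  [load 190/290]
  160 → break 5 (new)  [load 160/290]
  70 → break 2  [load 260/290]
  220 → break 6 (new)  [load 220/290]
  50 → break 3  [load 240/290]
  50 → break 3  [load 290/290]
  70 → break 4  [load 260/290]
  30 → break 2  [load 290/290]
6 commercial breaks opened.

6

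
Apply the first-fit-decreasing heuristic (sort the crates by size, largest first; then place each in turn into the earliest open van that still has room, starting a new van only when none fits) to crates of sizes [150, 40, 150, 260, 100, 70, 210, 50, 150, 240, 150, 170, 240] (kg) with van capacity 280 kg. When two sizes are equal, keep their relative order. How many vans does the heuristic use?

Sorted descending: 260, 240, 240, 210, 170, 150, 150, 150, 150, 100, 70, 50, 40.
  260 → van 1 (new)  [load 260/280]
  240 → van 2 (new)  [load 240/280]
  240 → van 3 (new)  [load 240/280]
  210 → van 4 (new)  [load 210/280]
  170 → van 5 (new)  [load 170/280]
  150 → van 6 (new)  [load 150/280]
  150 → van 7 (new)  [load 150/280]
  150 → van 8 (new)  [load 150/280]
  150 → van 9 (new)  [load 150/280]
  100 → van 5  [load 270/280]
  70 → van 4  [load 280/280]
  50 → van 6  [load 200/280]
  40 → van 2  [load 280/280]
9 vans opened.

9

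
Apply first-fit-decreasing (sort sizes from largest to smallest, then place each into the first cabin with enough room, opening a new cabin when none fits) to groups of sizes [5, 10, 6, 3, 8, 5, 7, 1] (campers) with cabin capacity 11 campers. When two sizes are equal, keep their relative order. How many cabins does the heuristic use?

5

Sorted descending: 10, 8, 7, 6, 5, 5, 3, 1.
  10 → cabin 1 (new)  [load 10/11]
  8 → cabin 2 (new)  [load 8/11]
  7 → cabin 3 (new)  [load 7/11]
  6 → cabin 4 (new)  [load 6/11]
  5 → cabin 4  [load 11/11]
  5 → cabin 5 (new)  [load 5/11]
  3 → cabin 2  [load 11/11]
  1 → cabin 1  [load 11/11]
5 cabins opened.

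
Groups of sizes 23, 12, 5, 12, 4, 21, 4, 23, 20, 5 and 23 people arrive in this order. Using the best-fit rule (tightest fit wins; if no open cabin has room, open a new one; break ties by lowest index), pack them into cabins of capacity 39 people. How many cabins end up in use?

  23 → cabin 1 (new)  [load 23/39]
  12 → cabin 1  [load 35/39]
  5 → cabin 2 (new)  [load 5/39]
  12 → cabin 2  [load 17/39]
  4 → cabin 1  [load 39/39]
  21 → cabin 2  [load 38/39]
  4 → cabin 3 (new)  [load 4/39]
  23 → cabin 3  [load 27/39]
  20 → cabin 4 (new)  [load 20/39]
  5 → cabin 3  [load 32/39]
  23 → cabin 5 (new)  [load 23/39]
5 cabins opened.

5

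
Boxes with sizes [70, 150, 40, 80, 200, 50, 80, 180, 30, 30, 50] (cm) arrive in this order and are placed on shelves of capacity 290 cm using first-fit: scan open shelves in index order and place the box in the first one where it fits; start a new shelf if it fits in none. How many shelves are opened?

  70 → shelf 1 (new)  [load 70/290]
  150 → shelf 1  [load 220/290]
  40 → shelf 1  [load 260/290]
  80 → shelf 2 (new)  [load 80/290]
  200 → shelf 2  [load 280/290]
  50 → shelf 3 (new)  [load 50/290]
  80 → shelf 3  [load 130/290]
  180 → shelf 4 (new)  [load 180/290]
  30 → shelf 1  [load 290/290]
  30 → shelf 3  [load 160/290]
  50 → shelf 3  [load 210/290]
4 shelves opened.

4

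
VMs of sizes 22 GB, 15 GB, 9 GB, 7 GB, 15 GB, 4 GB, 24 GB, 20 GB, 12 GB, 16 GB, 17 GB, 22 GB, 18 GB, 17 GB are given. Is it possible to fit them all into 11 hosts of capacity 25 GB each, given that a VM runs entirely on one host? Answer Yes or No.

A valid assignment using 11 hosts:
  host 1: 24 = 24
  host 2: 22 = 22
  host 3: 22 = 22
  host 4: 20 + 4 = 24
  host 5: 18 + 7 = 25
  host 6: 17 = 17
  host 7: 17 = 17
  host 8: 16 + 9 = 25
  host 9: 15 = 15
  host 10: 15 = 15
  host 11: 12 = 12
Every load is within 25 GB, so 11 hosts suffice.

Yes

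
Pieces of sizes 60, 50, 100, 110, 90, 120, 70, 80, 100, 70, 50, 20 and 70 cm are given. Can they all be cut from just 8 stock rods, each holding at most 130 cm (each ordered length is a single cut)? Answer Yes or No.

Total = 990 cm; ⌈990/130⌉ = 8.
9 pieces each exceed half the capacity and cannot share a stock rod, forcing at least 9 stock rods.
At least 9 stock rods are required, but only 8 are allowed.

No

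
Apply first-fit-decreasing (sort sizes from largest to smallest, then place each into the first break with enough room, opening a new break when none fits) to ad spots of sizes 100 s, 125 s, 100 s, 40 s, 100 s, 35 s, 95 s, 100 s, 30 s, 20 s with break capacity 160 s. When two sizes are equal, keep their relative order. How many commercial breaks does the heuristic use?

6

Sorted descending: 125, 100, 100, 100, 100, 95, 40, 35, 30, 20.
  125 → break 1 (new)  [load 125/160]
  100 → break 2 (new)  [load 100/160]
  100 → break 3 (new)  [load 100/160]
  100 → break 4 (new)  [load 100/160]
  100 → break 5 (new)  [load 100/160]
  95 → break 6 (new)  [load 95/160]
  40 → break 2  [load 140/160]
  35 → break 1  [load 160/160]
  30 → break 3  [load 130/160]
  20 → break 2  [load 160/160]
6 commercial breaks opened.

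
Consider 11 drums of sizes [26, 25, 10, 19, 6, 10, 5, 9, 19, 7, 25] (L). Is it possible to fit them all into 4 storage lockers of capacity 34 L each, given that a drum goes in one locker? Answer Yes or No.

No

Total = 161 L; ⌈161/34⌉ = 5.
At least 5 storage lockers are required, but only 4 are allowed.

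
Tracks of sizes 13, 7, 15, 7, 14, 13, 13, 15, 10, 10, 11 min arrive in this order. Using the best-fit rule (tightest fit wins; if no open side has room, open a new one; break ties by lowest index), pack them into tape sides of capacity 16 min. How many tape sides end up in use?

10

  13 → side 1 (new)  [load 13/16]
  7 → side 2 (new)  [load 7/16]
  15 → side 3 (new)  [load 15/16]
  7 → side 2  [load 14/16]
  14 → side 4 (new)  [load 14/16]
  13 → side 5 (new)  [load 13/16]
  13 → side 6 (new)  [load 13/16]
  15 → side 7 (new)  [load 15/16]
  10 → side 8 (new)  [load 10/16]
  10 → side 9 (new)  [load 10/16]
  11 → side 10 (new)  [load 11/16]
10 tape sides opened.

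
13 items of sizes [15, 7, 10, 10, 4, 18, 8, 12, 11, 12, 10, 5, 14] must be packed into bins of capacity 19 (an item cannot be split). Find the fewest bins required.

9

Total = 18 + 15 + 14 + 12 + 12 + 11 + 10 + 10 + 10 + 8 + 7 + 5 + 4 = 136.
Lower bound: ⌈136/19⌉ = 8 bins.
Also, 9 items each exceed 19/2, and no two of those can share a bin, so at least 9 bins are needed.
A packing using 9 bins:
  bin 1: 18 = 18
  bin 2: 15 + 4 = 19
  bin 3: 14 + 5 = 19
  bin 4: 12 + 7 = 19
  bin 5: 12 = 12
  bin 6: 11 + 8 = 19
  bin 7: 10 = 10
  bin 8: 10 = 10
  bin 9: 10 = 10
This matches the lower bound, so 9 is optimal.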